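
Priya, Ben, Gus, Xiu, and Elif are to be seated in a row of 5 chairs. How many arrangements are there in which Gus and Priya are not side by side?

72

There are 5! = 120 arrangements in all. If Gus and Priya are adjacent, merging them into one block gives 2·(4)! = 48 arrangements.
So 120 − 48 = 72 arrangements keep them apart.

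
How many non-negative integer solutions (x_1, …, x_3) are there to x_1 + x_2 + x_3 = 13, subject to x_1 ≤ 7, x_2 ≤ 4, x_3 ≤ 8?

25

Ignoring the caps, the number of non-negative solutions to x_1+…+x_3 = 13 is C(15,2) = 105.
Subtract solutions that violate a single cap (substitute x_i' = x_i − (cap_i+1)): x_1 ≥ 8 gives C(7,2) = 21; x_2 ≥ 5 gives C(10,2) = 45; x_3 ≥ 9 gives C(6,2) = 15. Together 81.
Add back pairs where two caps are both exceeded: 1 + 0 + 0 = 1.
By inclusion–exclusion the count is 105 − 81 + 1 = 25.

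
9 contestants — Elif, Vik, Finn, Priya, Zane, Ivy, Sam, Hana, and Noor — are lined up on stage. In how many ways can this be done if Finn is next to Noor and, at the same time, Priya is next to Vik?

20160

Treat {Finn,Noor} as one block (2 orders) and {Priya,Vik} as another (2 orders).
That leaves 7 units to arrange: 2 × 2 × 7! = 4 × 5040 = 20160.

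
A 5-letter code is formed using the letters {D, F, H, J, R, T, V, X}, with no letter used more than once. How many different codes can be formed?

This is a permutation of 5 out of 8: P(8,5) = 8!/3!.
8 × 7 × 6 × 5 × 4 = 6720.

6720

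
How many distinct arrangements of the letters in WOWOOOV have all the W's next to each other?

30

Treat the 2 copies of W as a single block. The multiset to arrange is then {WW, O, O, O, O, V}, 6 items in all.
That gives (6)!/(4!) = 30 arrangements.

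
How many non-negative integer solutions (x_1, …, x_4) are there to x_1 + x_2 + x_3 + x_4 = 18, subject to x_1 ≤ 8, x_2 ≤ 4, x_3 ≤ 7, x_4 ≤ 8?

179

Ignoring the caps, the number of non-negative solutions to x_1+…+x_4 = 18 is C(21,3) = 1330.
Subtract solutions that violate a single cap (substitute x_i' = x_i − (cap_i+1)): x_1 ≥ 9 gives C(12,3) = 220; x_2 ≥ 5 gives C(16,3) = 560; x_3 ≥ 8 gives C(13,3) = 286; x_4 ≥ 9 gives C(12,3) = 220. Together 1286.
Add back pairs where two caps are both exceeded: 35 + 4 + 1 + 56 + 35 + 4 = 135.
By inclusion–exclusion the count is 1330 − 1286 + 135 = 179.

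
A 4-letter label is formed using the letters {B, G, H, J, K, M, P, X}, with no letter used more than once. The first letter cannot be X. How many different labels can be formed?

1470

The first letter has 8−1 = 7 choices (anything except X).
The remaining 3 letters are filled from the other 7 symbols without repetition: 7 × 6 × 5 = 210.
Total: 7 × 210 = 1470.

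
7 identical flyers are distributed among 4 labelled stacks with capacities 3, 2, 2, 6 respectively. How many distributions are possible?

Without the upper bounds there are C(10,3) = 120 ways to split 7 among 4 stacks.
Subtract solutions that violate a single cap (substitute x_i' = x_i − (cap_i+1)): x_1 ≥ 4 gives C(6,3) = 20; x_2 ≥ 3 gives C(7,3) = 35; x_3 ≥ 3 gives C(7,3) = 35; x_4 ≥ 7 gives C(3,3) = 1. Together 91.
Add back pairs where two caps are both exceeded: 1 + 1 + 0 + 4 + 0 + 0 = 6.
By inclusion–exclusion the count is 120 − 91 + 6 = 35.

35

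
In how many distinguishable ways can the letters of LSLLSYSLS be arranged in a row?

Letter multiplicities in LSLLSYSLS: L×4, S×4, Y×1.
So there are 9! / (4!·4!) = 630 distinguishable arrangements.

630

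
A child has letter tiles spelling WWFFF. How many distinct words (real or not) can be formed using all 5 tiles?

10

The 5 letters of WWFFF have repeats: F appearing 3 times and W appearing twice.
The number of distinct arrangements is 5!/(3!·2!) = 120/12 = 10.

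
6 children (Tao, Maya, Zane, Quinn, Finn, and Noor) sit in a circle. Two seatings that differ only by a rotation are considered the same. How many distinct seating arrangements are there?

Seat Tao anywhere (absorbing the rotational symmetry), then permute the other 5: (5)! = 120.

120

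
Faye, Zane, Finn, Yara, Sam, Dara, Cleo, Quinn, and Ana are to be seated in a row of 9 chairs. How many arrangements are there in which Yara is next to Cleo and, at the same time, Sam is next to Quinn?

Treat {Yara,Cleo} as one block (2 orders) and {Sam,Quinn} as another (2 orders).
That leaves 7 units to arrange: 2 × 2 × 7! = 4 × 5040 = 20160.

20160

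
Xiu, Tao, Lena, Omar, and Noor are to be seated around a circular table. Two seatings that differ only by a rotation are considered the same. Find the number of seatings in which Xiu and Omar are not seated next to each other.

12

Without the restriction there are (4)! = 24 seatings.
Those with Xiu next to Omar: fuse the pair into one unit and seat 4 units around a circle — 2·(3)! = 12.
Subtracting, 24 − 12 = 12.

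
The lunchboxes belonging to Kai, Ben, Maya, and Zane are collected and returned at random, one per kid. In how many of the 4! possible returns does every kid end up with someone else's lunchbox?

This is the derangement count D_4: permutations of 4 items with no fixed point.
By inclusion–exclusion this is Σ_{j=0}^{4} (−1)^j C(4,j)·(4−j)!.
Computing: 24 − 24 + 12 − 4 + 1 = 9.

9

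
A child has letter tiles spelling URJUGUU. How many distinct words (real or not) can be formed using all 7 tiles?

Letter multiplicities in URJUGUU: G×1, J×1, R×1, U×4.
So there are 7! / (4!) = 210 distinguishable arrangements.

210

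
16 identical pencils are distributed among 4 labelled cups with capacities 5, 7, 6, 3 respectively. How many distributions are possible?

By stars and bars, unrestricted non-negative solutions to x_1+…+x_4 = 16 number C(16+3,3) = 969.
Subtract solutions that violate a single cap (substitute x_i' = x_i − (cap_i+1)): x_1 ≥ 6 gives C(13,3) = 286; x_2 ≥ 8 gives C(11,3) = 165; x_3 ≥ 7 gives C(12,3) = 220; x_4 ≥ 4 gives C(15,3) = 455. Together 1126.
Add back pairs where two caps are both exceeded: 10 + 20 + 84 + 4 + 35 + 56 = 209.
By inclusion–exclusion the count is 969 − 1126 + 209 = 52.

52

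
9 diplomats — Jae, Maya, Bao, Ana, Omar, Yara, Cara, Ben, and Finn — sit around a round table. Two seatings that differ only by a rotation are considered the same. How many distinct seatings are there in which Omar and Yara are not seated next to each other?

30240

Without the restriction there are (8)! = 40320 seatings.
Those with Omar next to Yara: fuse the pair into one unit and seat 8 units around a circle — 2·(7)! = 10080.
Subtracting, 40320 − 10080 = 30240.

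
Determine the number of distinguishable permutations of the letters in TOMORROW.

TOMORROW has 8 letters with O appearing 3 times and R appearing twice.
Dividing 8! = 40320 by 3!·2! = 12 for the repeated letters gives 3360.

3360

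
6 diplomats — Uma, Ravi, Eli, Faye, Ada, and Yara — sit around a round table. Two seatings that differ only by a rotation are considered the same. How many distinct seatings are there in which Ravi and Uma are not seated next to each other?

All circular seatings of 6 people number (5)! = 120.
Seatings with Ravi beside Uma: treat them as a block with 2 internal orders, giving 2 × (4)! = 48.
Subtracting, 120 − 48 = 72.

72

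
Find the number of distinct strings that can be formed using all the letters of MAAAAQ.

MAAAAQ has 6 letters with A appearing 4 times.
Dividing 6! = 720 by 4! = 24 for the repeated letters gives 30.

30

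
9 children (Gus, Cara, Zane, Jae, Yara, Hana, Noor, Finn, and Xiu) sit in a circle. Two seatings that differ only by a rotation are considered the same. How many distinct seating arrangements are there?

Fix one person's seat to break rotational symmetry; the remaining 8 people can be arranged in (8)! = 40320 ways.

40320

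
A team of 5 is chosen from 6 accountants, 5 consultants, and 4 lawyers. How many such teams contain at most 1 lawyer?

1782

Split by how many lawyers are chosen (0 through 1).
Sum: C(4,0)·C(11,5) + C(4,1)·C(11,4) = 462 + 1320 = 1782.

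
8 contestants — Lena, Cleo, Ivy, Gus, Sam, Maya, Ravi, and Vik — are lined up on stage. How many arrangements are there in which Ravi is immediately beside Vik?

Glue Ravi and Vik into one block (2 internal orders), leaving 7 units to arrange in a row.
That gives 2 × 7! = 2 × 5040 = 10080.

10080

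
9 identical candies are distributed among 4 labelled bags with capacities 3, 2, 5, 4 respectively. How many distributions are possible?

41

Ignoring the caps, the number of non-negative solutions to x_1+…+x_4 = 9 is C(12,3) = 220.
Subtract solutions that violate a single cap (substitute x_i' = x_i − (cap_i+1)): x_1 ≥ 4 gives C(8,3) = 56; x_2 ≥ 3 gives C(9,3) = 84; x_3 ≥ 6 gives C(6,3) = 20; x_4 ≥ 5 gives C(7,3) = 35. Together 195.
Add back pairs where two caps are both exceeded: 10 + 0 + 1 + 1 + 4 + 0 = 16.
By inclusion–exclusion the count is 220 − 195 + 16 = 41.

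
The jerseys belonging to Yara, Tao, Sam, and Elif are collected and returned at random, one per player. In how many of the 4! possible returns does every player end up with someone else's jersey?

9

This is the derangement count D_4: permutations of 4 items with no fixed point.
By inclusion–exclusion this is Σ_{j=0}^{4} (−1)^j C(4,j)·(4−j)!.
Computing: 24 − 24 + 12 − 4 + 1 = 9.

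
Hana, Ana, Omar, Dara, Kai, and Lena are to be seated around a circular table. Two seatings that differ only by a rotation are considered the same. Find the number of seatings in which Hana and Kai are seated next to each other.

48

Glue Hana and Kai into a block (2 internal orders). Seating 5 units around a circle gives (4)! arrangements.
So 2 × (4)! = 2 × 24 = 48.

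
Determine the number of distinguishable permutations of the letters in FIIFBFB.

210

The 7 letters of FIIFBFB have repeats: B appearing twice, F appearing 3 times, and I appearing twice.
The number of distinct arrangements is 7!/(3!·2!·2!) = 5040/24 = 210.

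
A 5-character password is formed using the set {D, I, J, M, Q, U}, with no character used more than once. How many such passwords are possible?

Choose and order 5 of the 6 symbols: the first character has 6 options, the next 5, and so on down to 2.
That product is 6 × 5 × 4 × 3 × 2 = 720.

720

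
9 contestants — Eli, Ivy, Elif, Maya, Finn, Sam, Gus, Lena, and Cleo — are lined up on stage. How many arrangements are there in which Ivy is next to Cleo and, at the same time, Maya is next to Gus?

Treat {Ivy,Cleo} as one block (2 orders) and {Maya,Gus} as another (2 orders).
That leaves 7 units to arrange: 2 × 2 × 7! = 4 × 5040 = 20160.

20160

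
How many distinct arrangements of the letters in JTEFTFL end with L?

180

Fix L in the last position and arrange the remaining 6 letters.
Those 6 letters have F appearing twice and T appearing twice, giving (6)!/(2!·2!) = 180.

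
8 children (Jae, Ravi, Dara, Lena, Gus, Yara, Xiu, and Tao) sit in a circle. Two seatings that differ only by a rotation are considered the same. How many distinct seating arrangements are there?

Seat Jae anywhere (absorbing the rotational symmetry), then permute the other 7: (7)! = 5040.

5040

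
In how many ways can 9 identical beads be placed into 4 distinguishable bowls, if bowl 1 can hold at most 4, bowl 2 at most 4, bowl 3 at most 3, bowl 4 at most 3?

By stars and bars, unrestricted non-negative solutions to x_1+…+x_4 = 9 number C(9+3,3) = 220.
Subtract solutions that violate a single cap (substitute x_i' = x_i − (cap_i+1)): x_1 ≥ 5 gives C(7,3) = 35; x_2 ≥ 5 gives C(7,3) = 35; x_3 ≥ 4 gives C(8,3) = 56; x_4 ≥ 4 gives C(8,3) = 56. Together 182.
Add back pairs where two caps are both exceeded: 0 + 1 + 1 + 1 + 1 + 4 = 8.
By inclusion–exclusion the count is 220 − 182 + 8 = 46.

46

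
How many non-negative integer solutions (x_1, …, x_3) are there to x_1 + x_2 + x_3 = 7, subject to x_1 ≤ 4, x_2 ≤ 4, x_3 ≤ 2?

9

Without the upper bounds there are C(9,2) = 36 ways to split 7 among 3 variables.
Subtract solutions that violate a single cap (substitute x_i' = x_i − (cap_i+1)): x_1 ≥ 5 gives C(4,2) = 6; x_2 ≥ 5 gives C(4,2) = 6; x_3 ≥ 3 gives C(6,2) = 15. Together 27.
No two caps can be exceeded simultaneously, so the pair terms are all 0.
By inclusion–exclusion the count is 36 − 27 + 0 = 9.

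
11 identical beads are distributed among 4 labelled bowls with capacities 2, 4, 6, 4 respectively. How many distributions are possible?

Ignoring the caps, the number of non-negative solutions to x_1+…+x_4 = 11 is C(14,3) = 364.
Subtract solutions that violate a single cap (substitute x_i' = x_i − (cap_i+1)): x_1 ≥ 3 gives C(11,3) = 165; x_2 ≥ 5 gives C(9,3) = 84; x_3 ≥ 7 gives C(7,3) = 35; x_4 ≥ 5 gives C(9,3) = 84. Together 368.
Add back pairs where two caps are both exceeded: 20 + 4 + 20 + 0 + 4 + 0 = 48.
By inclusion–exclusion the count is 364 − 368 + 48 = 44.

44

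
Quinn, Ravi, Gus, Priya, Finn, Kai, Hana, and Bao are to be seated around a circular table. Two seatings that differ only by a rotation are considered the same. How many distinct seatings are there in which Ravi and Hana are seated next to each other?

Treat {Ravi, Hana} as one unit (2 internal orders) and seat the resulting 7 units around the table: (6)! circular arrangements.
So 2 × (6)! = 2 × 720 = 1440.

1440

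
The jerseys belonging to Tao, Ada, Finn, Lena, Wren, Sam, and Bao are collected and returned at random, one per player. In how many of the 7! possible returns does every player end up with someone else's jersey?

1854

This is the derangement count D_7: permutations of 7 items with no fixed point.
By inclusion–exclusion this is Σ_{j=0}^{7} (−1)^j C(7,j)·(7−j)!.
Computing: 5040 − 5040 + 2520 − 840 + 210 − 42 + 7 − 1 = 1854.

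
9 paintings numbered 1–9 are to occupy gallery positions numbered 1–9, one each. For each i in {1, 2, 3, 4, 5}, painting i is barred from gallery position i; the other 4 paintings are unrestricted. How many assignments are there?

Let Aᵢ (for 1 ≤ i ≤ 5) be the placements that put painting i in its forbidden gallery position. Any j of these fix j positions, leaving (9−j)! ways to fill the rest, and there are C(5,j) ways to pick which j.
By inclusion–exclusion, the number of valid placements is Σ_{j=0}^{5} (−1)^j C(5,j)·(9−j)!.
Computing: 362880 − 201600 + 50400 − 7200 + 600 − 24 = 205056.

205056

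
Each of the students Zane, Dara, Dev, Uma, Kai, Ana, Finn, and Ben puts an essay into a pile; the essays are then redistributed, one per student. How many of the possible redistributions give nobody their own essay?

14833

Let Aᵢ be the assignments in which student i gets their own essay. We want the size of the complement of A₁∪…∪A_8.
By inclusion–exclusion this is Σ_{j=0}^{8} (−1)^j C(8,j)·(8−j)!.
Computing: 40320 − 40320 + 20160 − 6720 + 1680 − 336 + 56 − 8 + 1 = 14833.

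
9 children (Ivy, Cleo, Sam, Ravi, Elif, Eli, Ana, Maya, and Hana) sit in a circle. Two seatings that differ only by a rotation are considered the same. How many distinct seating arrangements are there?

Fix one person's seat to break rotational symmetry; the remaining 8 people can be arranged in (8)! = 40320 ways.

40320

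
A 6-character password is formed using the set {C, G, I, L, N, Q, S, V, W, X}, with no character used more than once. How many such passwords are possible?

This is a permutation of 6 out of 10: P(10,6) = 10!/4!.
10 × 9 × 8 × 7 × 6 × 5 = 151200.

151200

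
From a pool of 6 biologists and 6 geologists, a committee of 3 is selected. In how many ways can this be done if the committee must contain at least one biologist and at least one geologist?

180

With no constraint there are C(12,3) = 220 possible selections.
Subtract selections that omit an entire group: no biologists → C(6,3) = 20; no geologists → C(6,3) = 20.
Both groups omitted at once is impossible, so 220 − 40 = 180.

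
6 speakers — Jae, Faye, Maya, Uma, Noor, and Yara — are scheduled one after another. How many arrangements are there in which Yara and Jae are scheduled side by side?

Place the 4 others and the Yara-Jae pair as 5 objects in a line; the pair has 2 internal arrangements.
That gives 2 × 5! = 2 × 120 = 240.

240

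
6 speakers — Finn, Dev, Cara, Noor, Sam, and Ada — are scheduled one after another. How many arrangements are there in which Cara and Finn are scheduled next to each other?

240

Treat {Cara, Finn} as a single unit. There are 5 units to order, and the pair itself can be ordered 2 ways.
So the count is 2·(5)! = 240.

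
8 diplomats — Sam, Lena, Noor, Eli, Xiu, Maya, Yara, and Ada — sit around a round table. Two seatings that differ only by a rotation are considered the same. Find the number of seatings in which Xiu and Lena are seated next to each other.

Treat {Xiu, Lena} as one unit (2 internal orders) and seat the resulting 7 units around the table: (6)! circular arrangements.
So 2 × (6)! = 2 × 720 = 1440.

1440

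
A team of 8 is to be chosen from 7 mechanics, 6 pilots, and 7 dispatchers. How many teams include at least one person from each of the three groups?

Unrestricted: C(20,8) = 125970 ways to pick any 8 of the 20.
Selections missing a whole group: no mechanics → C(13,8) = 1287; no pilots → C(14,8) = 3003; no dispatchers → C(13,8) = 1287.
Add back selections omitting two groups (i.e. drawn from a single group): C(7,8) + C(6,8) + C(7,8) = 0.
By inclusion–exclusion: 125970 − 5577 + 0 = 120393.

120393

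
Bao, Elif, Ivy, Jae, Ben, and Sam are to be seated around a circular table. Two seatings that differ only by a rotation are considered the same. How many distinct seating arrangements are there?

Seat Bao anywhere (absorbing the rotational symmetry), then permute the other 5: (5)! = 120.

120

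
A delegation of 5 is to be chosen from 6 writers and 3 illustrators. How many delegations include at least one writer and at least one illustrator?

Total 5-person selections from all 9: C(9,5) = 126.
Subtract selections that omit an entire group: no writers → C(3,5) = 0; no illustrators → C(6,5) = 6.
Both groups omitted at once is impossible, so 126 − 6 = 120.

120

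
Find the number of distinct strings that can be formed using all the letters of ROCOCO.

60

Letter multiplicities in ROCOCO: C×2, O×3, R×1.
Dividing 6! = 720 by 3!·2! = 12 for the repeated letters gives 60.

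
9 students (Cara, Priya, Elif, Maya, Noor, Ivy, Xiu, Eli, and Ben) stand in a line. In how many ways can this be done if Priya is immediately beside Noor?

80640

Place the 7 others and the Priya-Noor pair as 8 objects in a line; the pair has 2 internal arrangements.
So the count is 2·(8)! = 80640.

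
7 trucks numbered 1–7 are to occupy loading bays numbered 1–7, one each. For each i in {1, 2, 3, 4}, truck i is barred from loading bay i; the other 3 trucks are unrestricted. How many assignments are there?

Let Aᵢ (for 1 ≤ i ≤ 4) be the placements that put truck i in its forbidden loading bay. Any j of these fix j positions, leaving (7−j)! ways to fill the rest, and there are C(4,j) ways to pick which j.
By inclusion–exclusion, the number of valid placements is Σ_{j=0}^{4} (−1)^j C(4,j)·(7−j)!.
Computing: 5040 − 2880 + 720 − 96 + 6 = 2790.

2790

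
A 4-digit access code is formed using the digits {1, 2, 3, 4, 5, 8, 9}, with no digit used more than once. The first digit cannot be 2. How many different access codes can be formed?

720

The first digit has 7−1 = 6 choices (anything except 2).
The remaining 3 digits are filled from the other 6 symbols without repetition: 6 × 5 × 4 = 120.
Total: 6 × 120 = 720.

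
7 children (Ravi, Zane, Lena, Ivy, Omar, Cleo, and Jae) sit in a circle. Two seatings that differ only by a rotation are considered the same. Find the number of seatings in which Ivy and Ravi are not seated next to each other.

Without the restriction there are (6)! = 720 seatings.
Those with Ivy next to Ravi: fuse the pair into one unit and seat 6 units around a circle — 2·(5)! = 240.
Subtracting, 720 − 240 = 480.

480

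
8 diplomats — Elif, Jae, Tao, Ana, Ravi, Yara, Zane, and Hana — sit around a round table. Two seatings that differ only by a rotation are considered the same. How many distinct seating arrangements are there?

Seat Elif anywhere (absorbing the rotational symmetry), then permute the other 7: (7)! = 5040.

5040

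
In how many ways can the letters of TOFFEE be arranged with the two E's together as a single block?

60

Treat the 2 copies of E as a single block. The multiset to arrange is then {EE, F, F, O, T}, 5 items in all.
That gives (5)!/(2!) = 60 arrangements.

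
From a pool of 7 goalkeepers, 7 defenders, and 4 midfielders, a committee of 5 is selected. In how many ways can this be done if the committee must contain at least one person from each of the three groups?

Total 5-person selections from all 18: C(18,5) = 8568.
Selections missing a whole group: no goalkeepers → C(11,5) = 462; no defenders → C(11,5) = 462; no midfielders → C(14,5) = 2002.
Add back selections omitting two groups (i.e. drawn from a single group): C(7,5) + C(7,5) + C(4,5) = 42.
By inclusion–exclusion: 8568 − 2926 + 42 = 5684.

5684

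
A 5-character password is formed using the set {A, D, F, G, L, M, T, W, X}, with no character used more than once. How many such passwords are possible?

15120

With no repetition, fill the 5 characters in order: 9 choices, then 8, down to 5.
9 × 8 × 7 × 6 × 5 = 15120.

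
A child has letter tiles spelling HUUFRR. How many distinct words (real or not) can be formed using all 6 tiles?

180

Letter multiplicities in HUUFRR: F×1, H×1, R×2, U×2.
Dividing 6! = 720 by 2!·2! = 4 for the repeated letters gives 180.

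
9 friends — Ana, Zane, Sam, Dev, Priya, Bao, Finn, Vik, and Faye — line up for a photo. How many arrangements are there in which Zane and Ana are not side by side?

282240

Of the 9! = 362880 arrangements, those with Zane and Ana adjacent number 2 × 8! = 80640 (treat the pair as a block with 2 internal orders).
So 362880 − 80640 = 282240 arrangements keep them apart.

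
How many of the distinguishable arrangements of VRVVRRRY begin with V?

Fix V in the first position and arrange the remaining 7 letters.
Those 7 letters have R appearing 4 times and V appearing twice, giving (7)!/(4!·2!) = 105.

105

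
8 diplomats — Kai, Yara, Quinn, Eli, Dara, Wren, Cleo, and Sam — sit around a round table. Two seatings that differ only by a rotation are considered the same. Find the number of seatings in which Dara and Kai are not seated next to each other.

3600

Without the restriction there are (7)! = 5040 seatings.
Those with Dara next to Kai: fuse the pair into one unit and seat 7 units around a circle — 2·(6)! = 1440.
Subtracting, 5040 − 1440 = 3600.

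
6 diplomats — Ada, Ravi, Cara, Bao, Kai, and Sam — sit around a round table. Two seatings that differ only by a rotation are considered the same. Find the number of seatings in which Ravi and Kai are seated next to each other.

Treat {Ravi, Kai} as one unit (2 internal orders) and seat the resulting 5 units around the table: (4)! circular arrangements.
So 2 × (4)! = 2 × 24 = 48.

48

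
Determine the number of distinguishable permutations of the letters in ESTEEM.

ESTEEM has 6 letters with E appearing 3 times.
So there are 6! / (3!) = 120 distinguishable arrangements.

120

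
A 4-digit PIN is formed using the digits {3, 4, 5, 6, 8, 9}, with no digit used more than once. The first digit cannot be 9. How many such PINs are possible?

300

The first digit has 6−1 = 5 choices (anything except 9).
The remaining 3 digits are filled from the other 5 symbols without repetition: 5 × 4 × 3 = 60.
Total: 5 × 60 = 300.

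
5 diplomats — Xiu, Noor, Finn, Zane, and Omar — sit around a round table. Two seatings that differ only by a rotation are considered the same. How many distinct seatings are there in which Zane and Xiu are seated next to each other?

12

Treat {Zane, Xiu} as one unit (2 internal orders) and seat the resulting 4 units around the table: (3)! circular arrangements.
So 2 × (3)! = 2 × 6 = 12.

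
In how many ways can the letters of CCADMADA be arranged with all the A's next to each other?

180

Treat the 3 copies of A as a single block. The multiset to arrange is then {AAA, C, C, D, D, M}, 6 items in all.
That gives (6)!/(2!·2!) = 180 arrangements.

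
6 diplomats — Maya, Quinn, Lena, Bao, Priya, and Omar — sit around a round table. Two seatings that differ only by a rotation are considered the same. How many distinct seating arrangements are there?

Around a circle, 6 distinct people have 6!/6 = (5)! = 120 rotationally distinct seatings.

120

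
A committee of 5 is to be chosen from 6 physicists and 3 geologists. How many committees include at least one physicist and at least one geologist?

Total 5-person selections from all 9: C(9,5) = 126.
Subtract selections that omit an entire group: no physicists → C(3,5) = 0; no geologists → C(6,5) = 6.
Both groups omitted at once is impossible, so 126 − 6 = 120.

120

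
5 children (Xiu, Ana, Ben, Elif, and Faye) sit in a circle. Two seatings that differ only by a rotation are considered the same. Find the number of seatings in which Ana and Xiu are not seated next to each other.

12

All circular seatings of 5 people number (4)! = 24.
Those with Ana next to Xiu: fuse the pair into one unit and seat 4 units around a circle — 2·(3)! = 12.
Subtracting, 24 − 12 = 12.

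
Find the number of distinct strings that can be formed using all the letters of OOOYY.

10

OOOYY has 5 letters with O appearing 3 times and Y appearing twice.
So there are 5! / (3!·2!) = 10 distinguishable arrangements.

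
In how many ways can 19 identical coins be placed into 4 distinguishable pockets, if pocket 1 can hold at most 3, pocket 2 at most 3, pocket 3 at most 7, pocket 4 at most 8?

10

Ignoring the caps, the number of non-negative solutions to x_1+…+x_4 = 19 is C(22,3) = 1540.
Subtract solutions that violate a single cap (substitute x_i' = x_i − (cap_i+1)): x_1 ≥ 4 gives C(18,3) = 816; x_2 ≥ 4 gives C(18,3) = 816; x_3 ≥ 8 gives C(14,3) = 364; x_4 ≥ 9 gives C(13,3) = 286. Together 2282.
Add back pairs where two caps are both exceeded: 364 + 120 + 84 + 120 + 84 + 10 = 782.
Subtract triples: 20 + 10 + 0 + 0 = 30.
By inclusion–exclusion the count is 1540 − 2282 + 782 − 30 = 10.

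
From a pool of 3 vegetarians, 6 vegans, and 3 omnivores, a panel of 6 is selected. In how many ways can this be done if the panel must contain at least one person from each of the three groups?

With no constraint there are C(12,6) = 924 possible selections.
Subtract selections that omit an entire group: no vegetarians → C(9,6) = 84; no vegans → C(6,6) = 1; no omnivores → C(9,6) = 84.
Add back selections omitting two groups (i.e. drawn from a single group): C(3,6) + C(6,6) + C(3,6) = 1.
By inclusion–exclusion: 924 − 169 + 1 = 756.

756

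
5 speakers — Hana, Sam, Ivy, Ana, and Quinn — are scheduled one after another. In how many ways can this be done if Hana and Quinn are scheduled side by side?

48

Glue Hana and Quinn into one block (2 internal orders), leaving 4 units to arrange in a row.
So the count is 2·(4)! = 48.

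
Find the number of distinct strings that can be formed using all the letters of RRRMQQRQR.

504

Letter multiplicities in RRRMQQRQR: M×1, Q×3, R×5.
The number of distinct arrangements is 9!/(5!·3!) = 362880/720 = 504.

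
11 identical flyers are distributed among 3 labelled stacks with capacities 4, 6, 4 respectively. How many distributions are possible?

10

By stars and bars, unrestricted non-negative solutions to x_1+…+x_3 = 11 number C(11+2,2) = 78.
Subtract solutions that violate a single cap (substitute x_i' = x_i − (cap_i+1)): x_1 ≥ 5 gives C(8,2) = 28; x_2 ≥ 7 gives C(6,2) = 15; x_3 ≥ 5 gives C(8,2) = 28. Together 71.
Add back pairs where two caps are both exceeded: 0 + 3 + 0 = 3.
By inclusion–exclusion the count is 78 − 71 + 3 = 10.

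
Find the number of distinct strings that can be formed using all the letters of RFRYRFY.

210

RFRYRFY has 7 letters with F appearing twice, R appearing 3 times, and Y appearing twice.
Dividing 7! = 5040 by 3!·2!·2! = 24 for the repeated letters gives 210.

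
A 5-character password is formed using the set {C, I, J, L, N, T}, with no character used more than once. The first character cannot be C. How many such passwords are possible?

The first character has 6−1 = 5 choices (anything except C).
The remaining 4 characters are filled from the other 5 symbols without repetition: 5 × 4 × 3 × 2 = 120.
Total: 5 × 120 = 600.

600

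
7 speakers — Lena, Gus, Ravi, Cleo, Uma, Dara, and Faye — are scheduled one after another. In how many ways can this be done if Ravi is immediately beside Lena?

1440

Glue Ravi and Lena into one block (2 internal orders), leaving 6 units to arrange in a row.
So the count is 2·(6)! = 1440.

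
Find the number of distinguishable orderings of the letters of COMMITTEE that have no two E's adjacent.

35280

Total arrangements of COMMITTEE: 9!/(2!·2!·2!) = 45360.
If the two E's are adjacent, glue them into one block, leaving 8 items to arrange: (8)!/(2!·2!) = 10080 ways.
Subtracting, 45360 − 10080 = 35280 arrangements keep the E's apart.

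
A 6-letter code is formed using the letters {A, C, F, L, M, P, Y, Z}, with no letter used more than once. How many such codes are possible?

With no repetition, fill the 6 letters in order: 8 choices, then 7, down to 3.
8 × 7 × 6 × 5 × 4 × 3 = 20160.

20160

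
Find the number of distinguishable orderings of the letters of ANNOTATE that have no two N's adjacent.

3780

There are 8!/(2!·2!·2!) = 5040 arrangements of ANNOTATE in total.
Arrangements with the N's together: treat NN as one letter, giving (7)!/(2!·2!) = 1260.
Subtracting, 5040 − 1260 = 3780 arrangements keep the N's apart.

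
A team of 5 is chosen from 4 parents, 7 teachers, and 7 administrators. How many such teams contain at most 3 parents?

Split by how many parents are chosen (0 through 3).
Sum: C(4,0)·C(14,5) + C(4,1)·C(14,4) + C(4,2)·C(14,3) + C(4,3)·C(14,2) = 2002 + 4004 + 2184 + 364 = 8554.

8554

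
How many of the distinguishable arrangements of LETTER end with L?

30

With the last slot taken by L, it remains to arrange the other 5 letters (ETTER).
Those 5 letters have E appearing twice and T appearing twice, giving (5)!/(2!·2!) = 30.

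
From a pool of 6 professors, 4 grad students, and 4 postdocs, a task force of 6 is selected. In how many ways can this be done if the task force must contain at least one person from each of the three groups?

2556

With no constraint there are C(14,6) = 3003 possible selections.
Selections missing a whole group: no professors → C(8,6) = 28; no grad students → C(10,6) = 210; no postdocs → C(10,6) = 210.
Add back selections omitting two groups (i.e. drawn from a single group): C(6,6) + C(4,6) + C(4,6) = 1.
By inclusion–exclusion: 3003 − 448 + 1 = 2556.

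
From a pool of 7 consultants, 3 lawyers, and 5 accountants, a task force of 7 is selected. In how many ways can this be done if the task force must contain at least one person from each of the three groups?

Total 7-person selections from all 15: C(15,7) = 6435.
Selections missing a whole group: no consultants → C(8,7) = 8; no lawyers → C(12,7) = 792; no accountants → C(10,7) = 120.
Add back selections omitting two groups (i.e. drawn from a single group): C(7,7) + C(3,7) + C(5,7) = 1.
By inclusion–exclusion: 6435 − 920 + 1 = 5516.

5516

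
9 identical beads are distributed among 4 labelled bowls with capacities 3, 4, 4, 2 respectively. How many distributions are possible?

Without the upper bounds there are C(12,3) = 220 ways to split 9 among 4 bowls.
Subtract solutions that violate a single cap (substitute x_i' = x_i − (cap_i+1)): x_1 ≥ 4 gives C(8,3) = 56; x_2 ≥ 5 gives C(7,3) = 35; x_3 ≥ 5 gives C(7,3) = 35; x_4 ≥ 3 gives C(9,3) = 84. Together 210.
Add back pairs where two caps are both exceeded: 1 + 1 + 10 + 0 + 4 + 4 = 20.
By inclusion–exclusion the count is 220 − 210 + 20 = 30.

30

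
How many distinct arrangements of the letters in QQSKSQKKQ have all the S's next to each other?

Treat the 2 copies of S as a single block. The multiset to arrange is then {SS, K, K, K, Q, Q, Q, Q}, 8 items in all.
That gives (8)!/(4!·3!) = 280 arrangements.

280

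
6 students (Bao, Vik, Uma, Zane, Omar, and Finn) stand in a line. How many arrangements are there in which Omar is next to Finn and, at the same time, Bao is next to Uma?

Treat {Omar,Finn} as one block (2 orders) and {Bao,Uma} as another (2 orders).
That leaves 4 units to arrange: 2 × 2 × 4! = 4 × 24 = 96.

96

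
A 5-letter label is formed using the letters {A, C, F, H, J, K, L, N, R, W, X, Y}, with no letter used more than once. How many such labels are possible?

With no repetition, fill the 5 letters in order: 12 choices, then 11, down to 8.
That product is 12 × 11 × 10 × 9 × 8 = 95040.

95040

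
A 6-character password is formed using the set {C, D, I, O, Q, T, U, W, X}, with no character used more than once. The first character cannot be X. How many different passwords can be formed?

The first character has 9−1 = 8 choices (anything except X).
The remaining 5 characters are filled from the other 8 symbols without repetition: 8 × 7 × 6 × 5 × 4 = 6720.
Total: 8 × 6720 = 53760.

53760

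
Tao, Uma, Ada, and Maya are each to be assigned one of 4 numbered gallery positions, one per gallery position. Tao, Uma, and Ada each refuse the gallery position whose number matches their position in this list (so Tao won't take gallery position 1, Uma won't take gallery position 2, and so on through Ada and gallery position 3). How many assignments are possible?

Let Aᵢ (for i ∈ {1, 2, 3}) be the placements that put person i in their forbidden gallery position. Any j of these fix j positions, leaving (4−j)! ways to fill the rest, and there are C(3,j) ways to pick which j.
By inclusion–exclusion, the number of valid placements is Σ_{j=0}^{3} (−1)^j C(3,j)·(4−j)!.
Computing: 24 − 18 + 6 − 1 = 11.

11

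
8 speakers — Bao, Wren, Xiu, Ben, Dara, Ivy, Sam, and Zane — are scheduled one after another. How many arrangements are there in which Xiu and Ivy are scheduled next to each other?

10080

Glue Xiu and Ivy into one block (2 internal orders), leaving 7 units to arrange in a row.
That gives 2 × 7! = 2 × 5040 = 10080.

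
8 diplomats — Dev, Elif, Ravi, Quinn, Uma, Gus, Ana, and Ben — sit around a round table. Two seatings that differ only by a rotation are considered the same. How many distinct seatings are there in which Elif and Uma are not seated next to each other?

Without the restriction there are (7)! = 5040 seatings.
Those with Elif next to Uma: fuse the pair into one unit and seat 7 units around a circle — 2·(6)! = 1440.
Subtracting, 5040 − 1440 = 3600.

3600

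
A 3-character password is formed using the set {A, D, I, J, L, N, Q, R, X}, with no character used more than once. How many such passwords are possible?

504

Choose and order 3 of the 9 symbols: the first character has 9 options, the next 8, then 7.
That product is 9 × 8 × 7 = 504.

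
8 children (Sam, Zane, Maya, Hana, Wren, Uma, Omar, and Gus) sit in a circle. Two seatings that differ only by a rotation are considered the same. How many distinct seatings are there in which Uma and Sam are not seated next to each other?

3600

Without the restriction there are (7)! = 5040 seatings.
Those with Uma next to Sam: fuse the pair into one unit and seat 7 units around a circle — 2·(6)! = 1440.
Subtracting, 5040 − 1440 = 3600.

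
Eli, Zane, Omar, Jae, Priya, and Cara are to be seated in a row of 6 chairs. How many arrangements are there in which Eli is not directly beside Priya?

Of the 6! = 720 arrangements, those with Eli and Priya adjacent number 2 × 5! = 240 (treat the pair as a block with 2 internal orders).
So 720 − 240 = 480 arrangements keep them apart.

480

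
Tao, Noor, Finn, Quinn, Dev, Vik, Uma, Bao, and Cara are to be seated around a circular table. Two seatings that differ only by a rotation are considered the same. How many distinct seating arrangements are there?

Seat Tao anywhere (absorbing the rotational symmetry), then permute the other 8: (8)! = 40320.

40320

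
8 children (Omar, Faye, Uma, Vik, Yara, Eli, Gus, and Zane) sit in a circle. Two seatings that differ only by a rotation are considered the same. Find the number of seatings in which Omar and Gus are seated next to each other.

1440

Treat {Omar, Gus} as one unit (2 internal orders) and seat the resulting 7 units around the table: (6)! circular arrangements.
So 2 × (6)! = 2 × 720 = 1440.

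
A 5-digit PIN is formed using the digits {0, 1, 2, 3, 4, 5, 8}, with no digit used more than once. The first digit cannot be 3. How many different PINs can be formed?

The first digit has 7−1 = 6 choices (anything except 3).
The remaining 4 digits are filled from the other 6 symbols without repetition: 6 × 5 × 4 × 3 = 360.
Total: 6 × 360 = 2160.

2160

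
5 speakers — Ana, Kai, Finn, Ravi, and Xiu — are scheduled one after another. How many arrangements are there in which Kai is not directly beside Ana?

Of the 5! = 120 arrangements, those with Kai and Ana adjacent number 2 × 4! = 48 (treat the pair as a block with 2 internal orders).
Complementary counting: 120 − 48 = 72.

72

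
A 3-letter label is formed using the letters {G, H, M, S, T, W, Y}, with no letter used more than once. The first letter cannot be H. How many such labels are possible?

The first letter has 7−1 = 6 choices (anything except H).
The remaining 2 letters are filled from the other 6 symbols without repetition: 6 × 5 = 30.
Total: 6 × 30 = 180.

180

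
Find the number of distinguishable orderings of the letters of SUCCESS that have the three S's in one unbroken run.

60

Treat the 3 copies of S as a single block. The multiset to arrange is then {SSS, C, C, E, U}, 5 items in all.
That gives (5)!/(2!) = 60 arrangements.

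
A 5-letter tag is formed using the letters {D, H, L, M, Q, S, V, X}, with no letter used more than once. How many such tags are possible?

6720

With no repetition, fill the 5 letters in order: 8 choices, then 7, down to 4.
8 × 7 × 6 × 5 × 4 = 6720.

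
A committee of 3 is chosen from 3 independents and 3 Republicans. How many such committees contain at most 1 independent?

10

Split by how many independents are chosen (0 through 1).
Sum: C(3,0)·C(3,3) + C(3,1)·C(3,2) = 1 + 9 = 10.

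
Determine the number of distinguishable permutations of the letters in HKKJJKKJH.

Letter multiplicities in HKKJJKKJH: H×2, J×3, K×4.
Dividing 9! = 362880 by 4!·3!·2! = 288 for the repeated letters gives 1260.

1260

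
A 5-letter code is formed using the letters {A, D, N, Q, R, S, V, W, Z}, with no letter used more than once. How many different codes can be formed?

Choose and order 5 of the 9 symbols: the first letter has 9 options, the next 8, and so on down to 5.
9 × 8 × 7 × 6 × 5 = 15120.

15120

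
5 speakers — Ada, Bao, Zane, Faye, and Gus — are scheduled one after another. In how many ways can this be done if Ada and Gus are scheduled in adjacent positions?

48

Place the 3 others and the Ada-Gus pair as 4 objects in a line; the pair has 2 internal arrangements.
So the count is 2·(4)! = 48.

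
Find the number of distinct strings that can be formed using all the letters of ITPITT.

ITPITT has 6 letters with I appearing twice and T appearing 3 times.
The number of distinct arrangements is 6!/(3!·2!) = 720/12 = 60.

60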